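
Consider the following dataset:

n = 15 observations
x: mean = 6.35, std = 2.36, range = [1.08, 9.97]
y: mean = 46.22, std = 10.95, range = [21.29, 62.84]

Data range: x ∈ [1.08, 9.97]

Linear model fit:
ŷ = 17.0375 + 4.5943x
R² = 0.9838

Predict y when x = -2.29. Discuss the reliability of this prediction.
ŷ = 6.5166, but this is extrapolation (below the data range [1.08, 9.97]) and may be unreliable.

Prediction calculation:
ŷ = 17.0375 + 4.5943 × (-2.29)
ŷ = 6.5166

Reliability:
- Data range: x ∈ [1.08, 9.97]
- Prediction point: x = -2.29 is 3.37 units below the observed range → this is EXTRAPOLATION, not interpolation

Why that matters here:
- Real relationships often flatten, saturate, or turn nonlinear at extremes
- There are no observations near this x to validate the fitted line there
- The linear relationship may not hold outside the observed range

Report the number if required, but flag clearly that it is an extrapolation.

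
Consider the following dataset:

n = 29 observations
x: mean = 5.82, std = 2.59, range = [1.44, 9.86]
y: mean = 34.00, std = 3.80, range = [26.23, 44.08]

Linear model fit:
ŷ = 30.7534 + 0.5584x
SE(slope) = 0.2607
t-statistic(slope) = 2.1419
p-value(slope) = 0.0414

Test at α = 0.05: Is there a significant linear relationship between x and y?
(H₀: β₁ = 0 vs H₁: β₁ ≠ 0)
p-value = 0.0414 < α = 0.05, so we reject H₀. The relationship is significant.

Hypothesis test for the slope coefficient:

H₀: β₁ = 0 (no linear relationship)
H₁: β₁ ≠ 0 (linear relationship exists)

Test statistic: t = β̂₁ / SE(β̂₁) = 0.5584 / 0.2607 = 2.1419

p = 0.0414: how often a slope estimate this far from 0 (in SE units) would arise by chance if β₁ were truly 0.

Decision rule: reject H₀ if p-value < α.
p-value = 0.0414 < α = 0.05 → reject H₀.

There is sufficient evidence at the 5% significance level to conclude that a linear relationship exists between x and y.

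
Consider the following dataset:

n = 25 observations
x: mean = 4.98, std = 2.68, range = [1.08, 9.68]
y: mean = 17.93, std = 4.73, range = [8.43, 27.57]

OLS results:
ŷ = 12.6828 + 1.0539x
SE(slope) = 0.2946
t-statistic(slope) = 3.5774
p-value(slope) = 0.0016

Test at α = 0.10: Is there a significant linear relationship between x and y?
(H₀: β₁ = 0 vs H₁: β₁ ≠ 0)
Since p-value = 0.0016 < α = 0.10, reject H₀ — the slope is significantly different from 0.

Hypothesis test for the slope coefficient:

H₀: β₁ = 0 (no linear relationship)
H₁: β₁ ≠ 0 (linear relationship exists)

Test statistic: t = β̂₁ / SE(β̂₁) = 1.0539 / 0.2946 = 3.5774

With df = 23, the two-sided p-value for |t| = 3.5774 is 0.0016.

Decision rule: reject H₀ if p-value < α.
p-value = 0.0016 < α = 0.10 → reject H₀.

At α = 0.10 the data do provide convincing evidence of a nonzero slope.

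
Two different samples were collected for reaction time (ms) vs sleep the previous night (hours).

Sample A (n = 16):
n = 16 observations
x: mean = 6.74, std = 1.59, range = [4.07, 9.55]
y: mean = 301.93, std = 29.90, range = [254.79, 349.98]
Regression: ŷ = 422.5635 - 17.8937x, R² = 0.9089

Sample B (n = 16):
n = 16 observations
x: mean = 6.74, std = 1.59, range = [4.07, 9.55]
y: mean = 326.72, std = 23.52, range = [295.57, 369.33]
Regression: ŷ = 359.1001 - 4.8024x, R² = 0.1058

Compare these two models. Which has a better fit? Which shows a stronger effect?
Model A has the better fit (R² = 0.9089 vs 0.1058). Model A shows the stronger effect (|β₁| = 17.8937 vs 4.8024).

Model Comparison:

Which explains more variance? (R²)
- Model A: R² = 0.9089 → 90.89% of variance in reaction time explained
- Model B: R² = 0.1058 → 10.58% of variance in reaction time explained
- 0.9089 > 0.1058 → Model A has the better fit

Strength of effect — compare |β₁|:
- Model A: β₁ = -17.8937 → predicted reaction time falls 17.8937 ms per additional hour of sleep
- Model B: β₁ = -4.8024 → predicted reaction time falls 4.8024 ms per additional hour of sleep
- |-17.8937| > |-4.8024| → Model A shows the stronger marginal effect

Note: A steeper slope doesn't make a better model if the scatter around the line is large.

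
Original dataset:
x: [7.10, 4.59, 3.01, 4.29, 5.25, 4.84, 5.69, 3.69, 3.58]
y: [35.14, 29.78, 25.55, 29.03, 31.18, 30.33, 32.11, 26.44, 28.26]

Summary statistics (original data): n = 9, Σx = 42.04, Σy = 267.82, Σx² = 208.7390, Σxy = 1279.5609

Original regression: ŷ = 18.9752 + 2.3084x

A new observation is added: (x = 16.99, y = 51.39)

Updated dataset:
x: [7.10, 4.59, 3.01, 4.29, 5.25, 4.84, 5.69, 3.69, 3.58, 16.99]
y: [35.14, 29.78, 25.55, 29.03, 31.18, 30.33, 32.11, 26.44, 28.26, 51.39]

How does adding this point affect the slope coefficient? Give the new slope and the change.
Adding the point moves β₁ from 2.3084 to 1.8019, i.e. it decreases by 0.5065 (-21.9%).

The new point has HIGH LEVERAGE: x = 16.99 is far from the original mean x̄ = 42.04/9 ≈ 4.67 (original range [3.01, 7.10]).

Step 1: Update the sums with the new point (n goes from 9 to 10)
Σx  = 42.04 + 16.99 = 59.03
Σy  = 267.82 + 51.39 = 319.21
Σx² = 208.7390 + 16.99² = 208.7390 + 288.6601 = 497.3991
Σxy = 1279.5609 + 16.99×51.39 = 1279.5609 + 873.1161 = 2152.6770

Step 2: Recompute the slope with b₁ = (nΣxy − ΣxΣy) / (nΣx² − (Σx)²)
Numerator   = 10×2152.6770 − 59.03×319.21 = 21526.7700 − 18842.9663 = 2683.8037
Denominator = 10×497.3991 − 59.03² = 4973.9910 − 3484.5409 = 1489.4501
b₁(new) = 2683.8037 / 1489.4501 = 1.8019

(Same formula on the original sums: (9×1279.5609 − 42.04×267.82) / (9×208.7390 − 42.04²) = 256.8953 / 111.2894 = 2.3084, matching the given fit.)

Step 3: Change in slope
Δβ₁ = 1.8019 − 2.3084 = -0.5065
Relative change = -0.5065 / 2.3084 × 100% = -21.9%
→ the slope decreases when the point is added.

Because the point sits below the extension of the original line at a high-leverage x, it tilts the fit down.
In practice: examine leverage (hᵢ) and Cook's distance rather than deleting it automatically; investigate whether it comes from the same population as the rest of the sample.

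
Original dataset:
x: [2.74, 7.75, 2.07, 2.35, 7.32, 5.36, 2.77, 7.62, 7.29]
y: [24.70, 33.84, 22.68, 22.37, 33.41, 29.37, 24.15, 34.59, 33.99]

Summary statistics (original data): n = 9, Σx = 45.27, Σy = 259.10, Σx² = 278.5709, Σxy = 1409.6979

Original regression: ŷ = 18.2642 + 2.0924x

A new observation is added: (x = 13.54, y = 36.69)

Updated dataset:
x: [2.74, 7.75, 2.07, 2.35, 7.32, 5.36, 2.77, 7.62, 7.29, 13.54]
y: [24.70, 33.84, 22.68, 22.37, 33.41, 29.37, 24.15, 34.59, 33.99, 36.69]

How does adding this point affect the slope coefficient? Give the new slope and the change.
The slope changes from 2.0924 to 1.4386 (change of -0.6538, or -31.2%).

x = 13.54 lies well outside the original x-range [2.07, 7.75] (x̄ ≈ 5.03), so this observation has high leverage and can move the slope substantially.

Step 1: Update the sums with the new point (n goes from 9 to 10)
Σx  = 45.27 + 13.54 = 58.81
Σy  = 259.10 + 36.69 = 295.79
Σx² = 278.5709 + 13.54² = 278.5709 + 183.3316 = 461.9025
Σxy = 1409.6979 + 13.54×36.69 = 1409.6979 + 496.7826 = 1906.4805

Step 2: Recompute the slope with b₁ = (nΣxy − ΣxΣy) / (nΣx² − (Σx)²)
Numerator   = 10×1906.4805 − 58.81×295.79 = 19064.8050 − 17395.4099 = 1669.3951
Denominator = 10×461.9025 − 58.81² = 4619.0250 − 3458.6161 = 1160.4089
b₁(new) = 1669.3951 / 1160.4089 = 1.4386

(Same formula on the original sums: (9×1409.6979 − 45.27×259.10) / (9×278.5709 − 45.27²) = 957.8241 / 457.7652 = 2.0924, matching the given fit.)

Step 3: Change in slope
Δβ₁ = 1.4386 − 2.0924 = -0.6538
Relative change = -0.6538 / 2.0924 × 100% = -31.2%
→ the slope decreases when the point is added.

A high-leverage point only changes the slope if it is off the original line; here y = 36.69 is below the original trend, so the slope decreases.
In practice: examine leverage (hᵢ) and Cook's distance rather than deleting it automatically.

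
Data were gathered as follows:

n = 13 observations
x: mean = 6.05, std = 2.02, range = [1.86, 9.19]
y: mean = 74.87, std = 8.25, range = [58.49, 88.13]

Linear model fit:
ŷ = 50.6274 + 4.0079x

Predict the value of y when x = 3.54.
ŷ = 64.8154

To predict y for x = 3.54, substitute into the regression equation:

ŷ = 50.6274 + 4.0079 × 3.54
ŷ = 50.6274 + 14.1880
ŷ = 64.8154

This is a point prediction; actual observations scatter around it by roughly the residual standard deviation.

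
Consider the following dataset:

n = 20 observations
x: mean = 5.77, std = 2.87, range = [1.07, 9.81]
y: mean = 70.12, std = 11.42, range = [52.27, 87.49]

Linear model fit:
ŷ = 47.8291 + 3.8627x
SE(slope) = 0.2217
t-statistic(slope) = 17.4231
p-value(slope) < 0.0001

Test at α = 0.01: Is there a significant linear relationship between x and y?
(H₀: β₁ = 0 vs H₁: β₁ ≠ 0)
Since p-value < 0.0001 < α = 0.01, reject H₀ — the slope is significantly different from 0.

Hypothesis test for the slope coefficient:

H₀: β₁ = 0 (no linear relationship)
H₁: β₁ ≠ 0 (linear relationship exists)

Test statistic: t = β̂₁ / SE(β̂₁) = 3.8627 / 0.2217 = 17.4231

The p-value (<0.0001) is the probability, under H₀, of a t-statistic at least as extreme as |t| = 17.4231 (two-sided, df = n − 2 = 18).

Decision rule: reject H₀ if p-value < α.
p-value < 0.0001 < α = 0.01 → reject H₀.

There is sufficient evidence at the 1% significance level to conclude that a linear relationship exists between x and y.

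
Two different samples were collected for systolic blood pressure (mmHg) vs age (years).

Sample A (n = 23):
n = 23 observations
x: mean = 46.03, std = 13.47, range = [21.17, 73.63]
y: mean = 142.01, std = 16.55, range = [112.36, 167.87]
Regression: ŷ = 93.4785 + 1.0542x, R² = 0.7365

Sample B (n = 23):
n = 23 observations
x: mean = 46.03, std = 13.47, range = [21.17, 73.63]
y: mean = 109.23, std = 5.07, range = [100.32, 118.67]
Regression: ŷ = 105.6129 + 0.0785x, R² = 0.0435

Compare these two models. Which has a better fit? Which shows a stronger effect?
Model A has the better fit (R² = 0.7365 vs 0.0435). Model A shows the stronger effect (|β₁| = 1.0542 vs 0.0785).

Model Comparison:

Fit — compare R²:
- Model A: R² = 0.7365 → 73.65% of variance in blood pressure explained
- Model B: R² = 0.0435 → 4.35% of variance in blood pressure explained
- 0.7365 > 0.0435 → Model A has the better fit

Which has the larger per-year effect? (|β₁|)
- Model A: β₁ = 1.0542 → predicted blood pressure rises 1.0542 mmHg per additional year of age
- Model B: β₁ = 0.0785 → predicted blood pressure rises 0.0785 mmHg per additional year of age
- |1.0542| > |0.0785| → Model A shows the stronger marginal effect

Note: R² measures how tightly points cluster around the line; β₁ measures how steep the line is — they answer different questions.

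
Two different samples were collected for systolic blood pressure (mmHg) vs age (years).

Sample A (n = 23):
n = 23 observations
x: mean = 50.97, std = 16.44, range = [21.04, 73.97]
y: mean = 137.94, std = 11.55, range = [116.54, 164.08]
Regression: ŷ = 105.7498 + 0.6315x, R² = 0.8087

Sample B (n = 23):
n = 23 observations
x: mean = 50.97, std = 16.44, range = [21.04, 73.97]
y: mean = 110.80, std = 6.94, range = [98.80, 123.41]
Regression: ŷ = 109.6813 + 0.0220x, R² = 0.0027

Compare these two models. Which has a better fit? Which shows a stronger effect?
Model A has the better fit (R² = 0.8087 vs 0.0027). Model A shows the stronger effect (|β₁| = 0.6315 vs 0.0220).

Model Comparison:

Fit — compare R²:
- Model A: R² = 0.8087 → 80.87% of variance in blood pressure explained
- Model B: R² = 0.0027 → 0.27% of variance in blood pressure explained
- 0.8087 > 0.0027 → Model A has the better fit

Which has the larger per-year effect? (|β₁|)
- Model A: β₁ = 0.6315 → predicted blood pressure rises 0.6315 mmHg per additional year of age
- Model B: β₁ = 0.0220 → predicted blood pressure rises 0.0220 mmHg per additional year of age
- |0.6315| > |0.0220| → Model A shows the stronger marginal effect

Note: A steeper slope doesn't make a better model if the scatter around the line is large.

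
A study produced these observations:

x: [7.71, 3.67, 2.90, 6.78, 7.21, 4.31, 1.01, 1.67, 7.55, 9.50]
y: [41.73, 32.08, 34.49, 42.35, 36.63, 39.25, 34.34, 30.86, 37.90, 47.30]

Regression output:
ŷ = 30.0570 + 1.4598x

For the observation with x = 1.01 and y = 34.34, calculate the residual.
Residual = 2.8086

The residual is the difference between the actual value and the predicted value:

Residual = y - ŷ

Step 1: Calculate predicted value
ŷ = 30.0570 + 1.4598 × 1.01
ŷ = 31.5314

Step 2: Calculate residual
Residual = 34.34 - 31.5314
Residual = 2.8086

Sign check: y > ŷ, so the point is above the line and the fit underestimates here.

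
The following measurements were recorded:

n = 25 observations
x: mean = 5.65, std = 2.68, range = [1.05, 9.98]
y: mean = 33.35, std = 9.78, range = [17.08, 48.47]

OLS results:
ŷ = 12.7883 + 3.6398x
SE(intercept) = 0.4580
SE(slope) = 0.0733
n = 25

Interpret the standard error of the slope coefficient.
SE(β̂₁) = 0.0733 is the estimated standard deviation of the slope estimate across repeated samples; relative to β̂₁ = 3.6398 that is 2.0%, a precise estimate.

SE(β̂₁) = s / √Sxx, where s is the residual standard deviation and Sxx = Σ(x − x̄)². It is the yardstick for how far β̂₁ = 3.6398 could plausibly be from the true slope.

Relative precision:
- SE / |β̂₁| = 0.0733 / 3.6398 = 2.0%
- Rule of thumb (under 20%: precise; 20% to under 50%: moderately precise; 50% or more: imprecise) → precise

Link to the t-test: t = β̂₁ / SE(β̂₁) = 3.6398 / 0.0733 = 49.6562, the statistic for H₀: β₁ = 0.

What drives SE(β̂₁): wider spread of x values → smaller SE.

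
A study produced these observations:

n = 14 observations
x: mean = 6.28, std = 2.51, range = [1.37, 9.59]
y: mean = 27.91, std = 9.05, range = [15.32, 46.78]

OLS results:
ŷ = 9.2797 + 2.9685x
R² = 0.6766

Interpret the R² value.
The model explains 67.66% of the variance in y (R² = 0.6766), leaving 32.34% unexplained; the fit is moderate.

R² (coefficient of determination) measures the proportion of variance in y explained by the regression model.

Here R² = 0.6766:
- Explained: 67.66% of the variation in y
- Unexplained (residual): 100% − 67.66% = 32.34%
- Rule of thumb (below 0.3 weak; 0.3 to below 0.7 moderate; 0.7 and above strong) → moderate

Equivalently, for simple linear regression R² = r², so |r| = √0.6766 ≈ 0.8226.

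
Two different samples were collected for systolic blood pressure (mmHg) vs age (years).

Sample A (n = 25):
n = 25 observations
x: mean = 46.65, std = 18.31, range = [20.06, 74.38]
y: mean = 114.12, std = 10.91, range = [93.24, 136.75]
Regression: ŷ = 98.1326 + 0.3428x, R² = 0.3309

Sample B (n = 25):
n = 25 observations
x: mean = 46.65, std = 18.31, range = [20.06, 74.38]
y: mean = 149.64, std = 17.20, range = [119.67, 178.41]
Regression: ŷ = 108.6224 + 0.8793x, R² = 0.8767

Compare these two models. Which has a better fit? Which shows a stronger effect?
Model B has the better fit (R² = 0.8767 vs 0.3309). Model B shows the stronger effect (|β₁| = 0.8793 vs 0.3428).

Model Comparison:

Fit — compare R²:
- Model A: R² = 0.3309 → 33.09% of variance in blood pressure explained
- Model B: R² = 0.8767 → 87.67% of variance in blood pressure explained
- 0.8767 > 0.3309 → Model B has the better fit

Strength of effect — compare |β₁|:
- Model A: β₁ = 0.3428 → predicted blood pressure rises 0.3428 mmHg per additional year of age
- Model B: β₁ = 0.8793 → predicted blood pressure rises 0.8793 mmHg per additional year of age
- |0.3428| < |0.8793| → Model B shows the stronger marginal effect

Notes:
- The two samples could reflect different populations, time periods, or measurement quality.
- A steeper slope doesn't make a better model if the scatter around the line is large.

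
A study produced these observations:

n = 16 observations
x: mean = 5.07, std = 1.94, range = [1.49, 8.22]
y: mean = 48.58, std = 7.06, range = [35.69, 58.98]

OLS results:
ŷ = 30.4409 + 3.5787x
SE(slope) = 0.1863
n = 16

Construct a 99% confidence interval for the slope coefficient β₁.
The 99% CI for β₁ is (3.0241, 4.1333)

Confidence interval for the slope:

The 99% CI for β₁ is: β̂₁ ± t*(α/2, n-2) × SE(β̂₁)

Step 1: Find critical t-value
- Confidence level = 0.99
- Degrees of freedom = n - 2 = 16 - 2 = 14
- t*(α/2, 14) = 2.9768

Step 2: Calculate margin of error
Margin = 2.9768 × 0.1863 = 0.5546

Step 3: Construct interval
CI = 3.5787 ± 0.5546
CI = (3.0241, 4.1333)

Interpretation: each one-unit increase in x is associated with a change in mean y of between 3.0241 and 4.1333, with 99% confidence.
The interval does not include 0, suggesting a significant linear relationship.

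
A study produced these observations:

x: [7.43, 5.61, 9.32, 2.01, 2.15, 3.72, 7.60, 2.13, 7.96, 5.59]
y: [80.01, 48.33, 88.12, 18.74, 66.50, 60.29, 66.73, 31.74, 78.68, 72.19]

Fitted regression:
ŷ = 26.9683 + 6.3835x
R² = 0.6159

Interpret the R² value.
About 61.59% of the variability in y is accounted for by the regression on x (R² = 0.6159) — a moderate linear fit.

The coefficient of determination R² is the fraction of the total variation in y that the fitted line accounts for.

Here R² = 0.6159:
- Explained: 61.59% of the variation in y
- Unexplained (residual): 100% − 61.59% = 38.41%
- Rule of thumb (below 0.3 weak; 0.3 to below 0.7 moderate; 0.7 and above strong) → moderate

Equivalently, for simple linear regression R² = r², so |r| = √0.6159 ≈ 0.7848.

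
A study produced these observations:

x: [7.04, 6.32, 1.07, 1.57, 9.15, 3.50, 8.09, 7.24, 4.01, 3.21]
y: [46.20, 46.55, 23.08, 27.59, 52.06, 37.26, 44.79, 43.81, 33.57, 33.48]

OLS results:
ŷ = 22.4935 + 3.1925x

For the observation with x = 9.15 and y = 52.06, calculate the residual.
Residual = 0.3551

The residual is the difference between the actual value and the predicted value:

Residual = y - ŷ

Step 1: Calculate predicted value
ŷ = 22.4935 + 3.1925 × 9.15
ŷ = 51.7049

Step 2: Calculate residual
Residual = 52.06 - 51.7049
Residual = 0.3551

Sign check: y > ŷ, so the point is above the line and the fit underestimates here.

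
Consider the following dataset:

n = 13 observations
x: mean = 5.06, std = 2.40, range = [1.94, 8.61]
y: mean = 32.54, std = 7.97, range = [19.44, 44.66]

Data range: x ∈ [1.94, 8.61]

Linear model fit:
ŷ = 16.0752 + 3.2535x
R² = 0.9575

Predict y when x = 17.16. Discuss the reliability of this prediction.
ŷ = 71.9053 (extrapolation — x = 17.16 lies outside [1.94, 8.61], so reliability is low).

Prediction calculation:
ŷ = 16.0752 + 3.2535 × 17.16
ŷ = 71.9053

Reliability:
- Data range: x ∈ [1.94, 8.61]
- Prediction point: x = 17.16 is 8.55 units above the observed range → this is EXTRAPOLATION, not interpolation

Why that matters here:
- The linear relationship may not hold outside the observed range
- R² describes fit only over the sampled x values; it says nothing about behaviour beyond them

The R² = 0.9575 only validates the fit within [1.94, 8.61]; treat ŷ = 71.9053 with caution.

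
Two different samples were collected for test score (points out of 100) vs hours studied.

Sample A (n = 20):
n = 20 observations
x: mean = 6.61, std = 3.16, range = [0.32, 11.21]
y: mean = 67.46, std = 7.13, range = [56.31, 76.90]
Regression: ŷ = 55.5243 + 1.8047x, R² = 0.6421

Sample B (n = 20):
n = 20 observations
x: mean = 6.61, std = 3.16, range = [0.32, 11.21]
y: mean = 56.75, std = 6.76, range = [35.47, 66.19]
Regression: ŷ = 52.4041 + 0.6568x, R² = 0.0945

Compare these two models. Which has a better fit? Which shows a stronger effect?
Model A has the better fit (R² = 0.6421 vs 0.0945). Model A shows the stronger effect (|β₁| = 1.8047 vs 0.6568).

Model Comparison:

Which explains more variance? (R²)
- Model A: R² = 0.6421 → 64.21% of variance in test score explained
- Model B: R² = 0.0945 → 9.45% of variance in test score explained
- 0.6421 > 0.0945 → Model A has the better fit

Strength of effect — compare |β₁|:
- Model A: β₁ = 1.8047 → predicted test score rises 1.8047 points per additional hour of study time
- Model B: β₁ = 0.6568 → predicted test score rises 0.6568 points per additional hour of study time
- |1.8047| > |0.6568| → Model A shows the stronger marginal effect

Note: The two samples could reflect different populations, time periods, or measurement quality.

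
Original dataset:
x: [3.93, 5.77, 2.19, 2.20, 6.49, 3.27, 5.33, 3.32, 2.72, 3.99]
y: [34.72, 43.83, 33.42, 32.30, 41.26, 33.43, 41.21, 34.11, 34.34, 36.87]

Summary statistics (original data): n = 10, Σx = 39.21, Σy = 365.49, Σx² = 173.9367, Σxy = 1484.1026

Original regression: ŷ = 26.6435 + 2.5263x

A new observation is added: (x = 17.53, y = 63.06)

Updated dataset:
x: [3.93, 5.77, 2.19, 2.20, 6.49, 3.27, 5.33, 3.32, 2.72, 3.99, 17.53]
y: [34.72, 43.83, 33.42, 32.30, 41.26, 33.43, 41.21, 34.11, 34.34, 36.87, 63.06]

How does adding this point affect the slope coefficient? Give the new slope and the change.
Adding the point moves β₁ from 2.5263 to 2.0100, i.e. it decreases by 0.5163 (-20.4%).

The new point has HIGH LEVERAGE: x = 17.53 is far from the original mean x̄ = 39.21/10 ≈ 3.92 (original range [2.19, 6.49]).

Step 1: Update the sums with the new point (n goes from 10 to 11)
Σx  = 39.21 + 17.53 = 56.74
Σy  = 365.49 + 63.06 = 428.55
Σx² = 173.9367 + 17.53² = 173.9367 + 307.3009 = 481.2376
Σxy = 1484.1026 + 17.53×63.06 = 1484.1026 + 1105.4418 = 2589.5444

Step 2: Recompute the slope with b₁ = (nΣxy − ΣxΣy) / (nΣx² − (Σx)²)
Numerator   = 11×2589.5444 − 56.74×428.55 = 28484.9884 − 24315.9270 = 4169.0614
Denominator = 11×481.2376 − 56.74² = 5293.6136 − 3219.4276 = 2074.1860
b₁(new) = 4169.0614 / 2074.1860 = 2.0100

(Same formula on the original sums: (10×1484.1026 − 39.21×365.49) / (10×173.9367 − 39.21²) = 510.1631 / 201.9429 = 2.5263, matching the given fit.)

Step 3: Change in slope
Δβ₁ = 2.0100 − 2.5263 = -0.5163
Relative change = -0.5163 / 2.5263 × 100% = -20.4%
→ the slope decreases when the point is added.

A high-leverage point only changes the slope if it is off the original line; here y = 63.06 is below the original trend, so the slope decreases.
In practice: check such a point for data-entry or measurement error.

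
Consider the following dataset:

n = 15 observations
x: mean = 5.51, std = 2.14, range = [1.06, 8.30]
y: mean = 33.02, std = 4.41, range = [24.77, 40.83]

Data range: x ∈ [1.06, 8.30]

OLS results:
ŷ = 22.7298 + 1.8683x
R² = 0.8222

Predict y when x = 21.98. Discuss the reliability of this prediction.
The equation gives ŷ = 63.7950; however x = 21.98 is 13.68 units above the observed range, so this extrapolated value should not be trusted.

Prediction calculation:
ŷ = 22.7298 + 1.8683 × 21.98
ŷ = 63.7950

Reliability:
- Data range: x ∈ [1.06, 8.30]
- Prediction point: x = 21.98 is 13.68 units above the observed range → this is EXTRAPOLATION, not interpolation

Why that matters here:
- Real relationships often flatten, saturate, or turn nonlinear at extremes
- R² describes fit only over the sampled x values; it says nothing about behaviour beyond them

A defensible statement: 'if the linear trend continued to x = 21.98, y would be about 63.7950' — the premise is untested.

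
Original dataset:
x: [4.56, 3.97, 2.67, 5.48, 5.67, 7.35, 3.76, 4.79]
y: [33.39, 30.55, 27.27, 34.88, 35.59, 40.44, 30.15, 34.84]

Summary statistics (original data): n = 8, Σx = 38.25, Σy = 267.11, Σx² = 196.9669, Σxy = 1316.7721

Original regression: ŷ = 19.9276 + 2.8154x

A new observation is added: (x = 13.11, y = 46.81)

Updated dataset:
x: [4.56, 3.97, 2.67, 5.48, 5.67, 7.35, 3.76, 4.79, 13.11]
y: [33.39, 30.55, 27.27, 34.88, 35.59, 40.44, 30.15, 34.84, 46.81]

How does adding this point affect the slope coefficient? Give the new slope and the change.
New slope β₁ = 1.8353 versus 2.8154 before: a change of -0.9801 (-34.8%).

The new point has HIGH LEVERAGE: x = 13.11 is far from the original mean x̄ = 38.25/8 ≈ 4.78 (original range [2.67, 7.35]).

Step 1: Update the sums with the new point (n goes from 8 to 9)
Σx  = 38.25 + 13.11 = 51.36
Σy  = 267.11 + 46.81 = 313.92
Σx² = 196.9669 + 13.11² = 196.9669 + 171.8721 = 368.8390
Σxy = 1316.7721 + 13.11×46.81 = 1316.7721 + 613.6791 = 1930.4512

Step 2: Recompute the slope with b₁ = (nΣxy − ΣxΣy) / (nΣx² − (Σx)²)
Numerator   = 9×1930.4512 − 51.36×313.92 = 17374.0608 − 16122.9312 = 1251.1296
Denominator = 9×368.8390 − 51.36² = 3319.5510 − 2637.8496 = 681.7014
b₁(new) = 1251.1296 / 681.7014 = 1.8353

(Same formula on the original sums: (8×1316.7721 − 38.25×267.11) / (8×196.9669 − 38.25²) = 317.2193 / 112.6727 = 2.8154, matching the given fit.)

Step 3: Change in slope
Δβ₁ = 1.8353 − 2.8154 = -0.9801
Relative change = -0.9801 / 2.8154 × 100% = -34.8%
→ the slope decreases when the point is added.

A high-leverage point only changes the slope if it is off the original line; here y = 46.81 is below the original trend, so the slope decreases.
In practice: check such a point for data-entry or measurement error.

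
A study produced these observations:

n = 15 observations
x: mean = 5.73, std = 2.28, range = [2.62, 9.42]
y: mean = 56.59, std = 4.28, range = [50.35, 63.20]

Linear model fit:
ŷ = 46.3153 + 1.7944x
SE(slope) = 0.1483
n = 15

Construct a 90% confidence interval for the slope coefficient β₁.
The 90% CI for β₁ is (1.5318, 2.0570)

Confidence interval for the slope:

The 90% CI for β₁ is: β̂₁ ± t*(α/2, n-2) × SE(β̂₁)

Step 1: Find critical t-value
- Confidence level = 0.9
- Degrees of freedom = n - 2 = 15 - 2 = 13
- t*(α/2, 13) = 1.7709

Step 2: Calculate margin of error
Margin = 1.7709 × 0.1483 = 0.2626

Step 3: Construct interval
CI = 1.7944 ± 0.2626
CI = (1.5318, 2.0570)

Interpretation: each one-unit increase in x is associated with a change in mean y of between 1.5318 and 2.0570, with 90% confidence.
Since 0 is outside the interval, a two-sided test at α = 0.10 would reject H₀: β₁ = 0.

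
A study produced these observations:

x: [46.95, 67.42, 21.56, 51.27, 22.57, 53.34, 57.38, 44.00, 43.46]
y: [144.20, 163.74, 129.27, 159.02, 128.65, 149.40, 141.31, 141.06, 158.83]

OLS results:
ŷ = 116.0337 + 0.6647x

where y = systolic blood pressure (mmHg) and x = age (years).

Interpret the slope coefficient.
On average, blood pressure is about 0.6647 mmHg higher for every extra year of age.

The slope β₁ = 0.6647 gives the rate at which the fitted blood pressure changes with age.

Interpretation:
- Age up by 1 year → predicted blood pressure increases by 0.6647 mmHg
- This is a linear approximation: the same per-unit change is assumed across the whole observed x range
- The slope describes association in these data, not necessarily a causal effect

The intercept β₀ = 116.0337 is the predicted blood pressure when age = 0; since the smallest observed x is 21.56, this is an extrapolation and mainly anchors the line.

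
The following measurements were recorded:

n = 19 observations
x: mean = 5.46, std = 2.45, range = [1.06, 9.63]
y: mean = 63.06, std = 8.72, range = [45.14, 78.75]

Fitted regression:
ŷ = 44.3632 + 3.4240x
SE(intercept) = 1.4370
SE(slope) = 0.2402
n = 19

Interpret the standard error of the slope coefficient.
SE(slope) = 0.2402 measures the uncertainty in the estimated slope. The coefficient is estimated precisely (SE/|β̂₁| = 7.0%).

SE(β̂₁) = s / √Sxx, where s is the residual standard deviation and Sxx = Σ(x − x̄)². It is the yardstick for how far β̂₁ = 3.4240 could plausibly be from the true slope.

Relative precision:
- SE / |β̂₁| = 0.2402 / 3.4240 = 7.0%
- Rule of thumb (under 20%: precise; 20% to under 50%: moderately precise; 50% or more: imprecise) → precise

Link to interval estimation: a confidence interval for β₁ is β̂₁ ± t* × 0.2402, so SE sets the half-width per unit of t*.

What drives SE(β̂₁): wider spread of x values → smaller SE; larger n (here n = 19) → smaller SE.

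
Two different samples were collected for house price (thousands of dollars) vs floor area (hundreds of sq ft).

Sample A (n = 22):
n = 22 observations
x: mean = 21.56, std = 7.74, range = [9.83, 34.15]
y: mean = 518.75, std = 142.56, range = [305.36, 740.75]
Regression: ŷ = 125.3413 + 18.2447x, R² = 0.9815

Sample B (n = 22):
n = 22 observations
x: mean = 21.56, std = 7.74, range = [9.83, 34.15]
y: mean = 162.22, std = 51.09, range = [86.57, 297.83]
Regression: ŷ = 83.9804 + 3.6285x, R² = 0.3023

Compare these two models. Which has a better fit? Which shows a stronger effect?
Model A has the better fit (R² = 0.9815 vs 0.3023). Model A shows the stronger effect (|β₁| = 18.2447 vs 3.6285).

Model Comparison:

Goodness of fit (R²):
- Model A: R² = 0.9815 → 98.15% of variance in house price explained
- Model B: R² = 0.3023 → 30.23% of variance in house price explained
- 0.9815 > 0.3023 → Model A has the better fit

Strength of effect — compare |β₁|:
- Model A: β₁ = 18.2447 → predicted house price rises 18.2447 thousand dollars per additional hundred sq ft of floor area
- Model B: β₁ = 3.6285 → predicted house price rises 3.6285 thousand dollars per additional hundred sq ft of floor area
- |18.2447| > |3.6285| → Model A shows the stronger marginal effect

Notes:
- The two samples could reflect different populations, time periods, or measurement quality.
- A steeper slope doesn't make a better model if the scatter around the line is large.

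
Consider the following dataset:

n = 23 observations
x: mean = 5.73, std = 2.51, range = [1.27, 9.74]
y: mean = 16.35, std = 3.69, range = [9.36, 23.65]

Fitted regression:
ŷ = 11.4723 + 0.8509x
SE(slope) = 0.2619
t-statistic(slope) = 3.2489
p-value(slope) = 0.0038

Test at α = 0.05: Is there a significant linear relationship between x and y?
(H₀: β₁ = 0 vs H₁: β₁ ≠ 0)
Reject H₀: p-value = 0.0038 < α = 0.05. The linear relationship is significant at the 5% level.

Hypothesis test for the slope coefficient:

H₀: β₁ = 0 (no linear relationship)
H₁: β₁ ≠ 0 (linear relationship exists)

Test statistic: t = β̂₁ / SE(β̂₁) = 0.8509 / 0.2619 = 3.2489

With df = 21, the two-sided p-value for |t| = 3.2489 is 0.0038.

Decision rule: reject H₀ if p-value < α.
p-value = 0.0038 < α = 0.05 → reject H₀.

Conclusion: the linear association between x and y is significant at the 5% level.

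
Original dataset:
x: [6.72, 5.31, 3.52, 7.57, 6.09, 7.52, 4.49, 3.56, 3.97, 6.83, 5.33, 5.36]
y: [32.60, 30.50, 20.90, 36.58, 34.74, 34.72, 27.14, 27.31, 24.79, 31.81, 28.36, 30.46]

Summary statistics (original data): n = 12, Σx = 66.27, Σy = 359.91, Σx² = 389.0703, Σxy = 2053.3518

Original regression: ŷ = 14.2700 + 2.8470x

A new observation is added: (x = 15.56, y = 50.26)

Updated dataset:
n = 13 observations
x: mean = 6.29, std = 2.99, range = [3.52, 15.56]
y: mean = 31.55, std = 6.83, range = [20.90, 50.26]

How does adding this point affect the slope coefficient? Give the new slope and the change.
The slope changes from 2.8470 to 2.1838 (change of -0.6632, or -23.3%).

The new point has HIGH LEVERAGE: x = 15.56 is far from the original mean x̄ = 66.27/12 ≈ 5.52 (original range [3.52, 7.57]).

Step 1: Update the sums with the new point (n goes from 12 to 13)
Σx  = 66.27 + 15.56 = 81.83
Σy  = 359.91 + 50.26 = 410.17
Σx² = 389.0703 + 15.56² = 389.0703 + 242.1136 = 631.1839
Σxy = 2053.3518 + 15.56×50.26 = 2053.3518 + 782.0456 = 2835.3974

Step 2: Recompute the slope with b₁ = (nΣxy − ΣxΣy) / (nΣx² − (Σx)²)
Numerator   = 13×2835.3974 − 81.83×410.17 = 36860.1662 − 33564.2111 = 3295.9551
Denominator = 13×631.1839 − 81.83² = 8205.3907 − 6696.1489 = 1509.2418
b₁(new) = 3295.9551 / 1509.2418 = 2.1838

(Same formula on the original sums: (12×2053.3518 − 66.27×359.91) / (12×389.0703 − 66.27²) = 788.9859 / 277.1307 = 2.8470, matching the given fit.)

Step 3: Change in slope
Δβ₁ = 2.1838 − 2.8470 = -0.6632
Relative change = -0.6632 / 2.8470 × 100% = -23.3%
→ the slope decreases when the point is added.

A high-leverage point only changes the slope if it is off the original line; here y = 50.26 is below the original trend, so the slope decreases.
In practice: examine leverage (hᵢ) and Cook's distance rather than deleting it automatically.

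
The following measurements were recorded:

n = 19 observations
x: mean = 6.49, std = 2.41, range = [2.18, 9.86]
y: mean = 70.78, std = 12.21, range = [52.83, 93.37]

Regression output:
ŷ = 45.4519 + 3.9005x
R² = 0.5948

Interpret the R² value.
About 59.48% of the variability in y is accounted for by the regression on x (R² = 0.5948) — a moderate linear fit.

R² = 1 − SS_res/SS_tot compares the residual scatter to the total scatter of y about its mean.

Here R² = 0.5948:
- Explained: 59.48% of the variation in y
- Unexplained (residual): 100% − 59.48% = 40.52%
- Rule of thumb (below 0.3 weak; 0.3 to below 0.7 moderate; 0.7 and above strong) → moderate

Equivalently, for simple linear regression R² = r², so |r| = √0.5948 ≈ 0.7712.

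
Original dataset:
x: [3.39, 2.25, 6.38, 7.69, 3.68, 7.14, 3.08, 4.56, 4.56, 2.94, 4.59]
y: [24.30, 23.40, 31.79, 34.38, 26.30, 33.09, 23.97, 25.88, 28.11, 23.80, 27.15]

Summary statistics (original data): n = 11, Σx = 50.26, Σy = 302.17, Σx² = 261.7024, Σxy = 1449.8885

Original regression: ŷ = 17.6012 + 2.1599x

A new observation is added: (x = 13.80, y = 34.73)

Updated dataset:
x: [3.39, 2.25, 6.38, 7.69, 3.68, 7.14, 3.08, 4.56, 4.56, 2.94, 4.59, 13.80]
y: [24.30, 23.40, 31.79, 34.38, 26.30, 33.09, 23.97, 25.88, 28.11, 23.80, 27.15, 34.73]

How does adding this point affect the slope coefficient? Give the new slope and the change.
The slope changes from 2.1599 to 1.1862 (change of -0.9737, or -45.1%).

x = 13.80 lies well outside the original x-range [2.25, 7.69] (x̄ ≈ 4.57), so this observation has high leverage and can move the slope substantially.

Step 1: Update the sums with the new point (n goes from 11 to 12)
Σx  = 50.26 + 13.80 = 64.06
Σy  = 302.17 + 34.73 = 336.90
Σx² = 261.7024 + 13.80² = 261.7024 + 190.4400 = 452.1424
Σxy = 1449.8885 + 13.80×34.73 = 1449.8885 + 479.2740 = 1929.1625

Step 2: Recompute the slope with b₁ = (nΣxy − ΣxΣy) / (nΣx² − (Σx)²)
Numerator   = 12×1929.1625 − 64.06×336.90 = 23149.9500 − 21581.8140 = 1568.1360
Denominator = 12×452.1424 − 64.06² = 5425.7088 − 4103.6836 = 1322.0252
b₁(new) = 1568.1360 / 1322.0252 = 1.1862

(Same formula on the original sums: (11×1449.8885 − 50.26×302.17) / (11×261.7024 − 50.26²) = 761.7093 / 352.6588 = 2.1599, matching the given fit.)

Step 3: Change in slope
Δβ₁ = 1.1862 − 2.1599 = -0.9737
Relative change = -0.9737 / 2.1599 × 100% = -45.1%
→ the slope decreases when the point is added.

Because the point sits below the extension of the original line at a high-leverage x, it tilts the fit down.
In practice: examine leverage (hᵢ) and Cook's distance rather than deleting it automatically; check such a point for data-entry or measurement error.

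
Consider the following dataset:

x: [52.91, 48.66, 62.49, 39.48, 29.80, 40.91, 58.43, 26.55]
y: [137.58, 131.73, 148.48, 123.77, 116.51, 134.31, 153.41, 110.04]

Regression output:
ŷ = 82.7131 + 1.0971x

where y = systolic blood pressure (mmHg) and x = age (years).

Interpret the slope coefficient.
On average, blood pressure is about 1.0971 mmHg higher for every extra year of age.

β₁ = 1.0971 is the change in predicted blood pressure (mmHg) per additional year of age.

Interpretation:
- Age up by 1 year → predicted blood pressure increases by 1.0971 mmHg
- The effect is assumed constant over the observed range of x (linearity)
- The sign (+) gives the direction; the magnitude 1.0971 gives the size of the effect per year

The intercept β₀ = 82.7131 is the predicted blood pressure when age = 0; since the smallest observed x is 26.55, this is an extrapolation and mainly anchors the line.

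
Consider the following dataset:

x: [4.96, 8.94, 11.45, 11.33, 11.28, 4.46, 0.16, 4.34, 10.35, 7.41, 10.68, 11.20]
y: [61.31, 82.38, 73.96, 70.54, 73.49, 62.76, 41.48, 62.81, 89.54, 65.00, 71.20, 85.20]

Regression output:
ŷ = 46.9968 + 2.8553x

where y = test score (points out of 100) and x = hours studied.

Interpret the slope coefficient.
For each additional hour of study time, predicted test score increases by approximately 2.8553 points.

The slope coefficient β₁ = 2.8553 represents the marginal effect of study time on test score.

Interpretation:
- Study time up by 1 hour → predicted test score increases by 2.8553 points
- The effect is assumed constant over the observed range of x (linearity)
- The sign (+) gives the direction; the magnitude 2.8553 gives the size of the effect per hour

The intercept β₀ = 46.9968 is the predicted test score when study time = 0.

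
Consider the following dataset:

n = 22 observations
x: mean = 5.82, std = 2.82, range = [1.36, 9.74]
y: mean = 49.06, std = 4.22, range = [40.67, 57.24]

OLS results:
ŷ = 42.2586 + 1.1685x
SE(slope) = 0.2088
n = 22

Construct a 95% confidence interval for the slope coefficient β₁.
The 95% CI for β₁ is (0.7329, 1.6041)

Confidence interval for the slope:

The 95% CI for β₁ is: β̂₁ ± t*(α/2, n-2) × SE(β̂₁)

Step 1: Find critical t-value
- Confidence level = 0.95
- Degrees of freedom = n - 2 = 22 - 2 = 20
- t*(α/2, 20) = 2.0860

Step 2: Calculate margin of error
Margin = 2.0860 × 0.2088 = 0.4356

Step 3: Construct interval
CI = 1.1685 ± 0.4356
CI = (0.7329, 1.6041)

Interpretation: intervals built this way capture the true β₁ in 95% of repeated samples; here the plausible range for the per-unit effect of x on y is 0.7329 to 1.6041.
Both endpoints are positive, so the data support a genuinely positive slope at this confidence level.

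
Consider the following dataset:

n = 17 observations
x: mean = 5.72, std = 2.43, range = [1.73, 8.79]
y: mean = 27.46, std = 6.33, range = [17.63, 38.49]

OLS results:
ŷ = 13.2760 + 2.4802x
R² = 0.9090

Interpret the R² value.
R² = 0.9090 means 90.90% of the variation in y is explained by the linear relationship with x. This indicates a strong fit.

The coefficient of determination R² is the fraction of the total variation in y that the fitted line accounts for.

Here R² = 0.9090:
- Explained: 90.90% of the variation in y
- Unexplained (residual): 100% − 90.90% = 9.10%
- Rule of thumb (below 0.3 weak; 0.3 to below 0.7 moderate; 0.7 and above strong) → strong

Equivalently, for simple linear regression R² = r², so |r| = √0.9090 ≈ 0.9534.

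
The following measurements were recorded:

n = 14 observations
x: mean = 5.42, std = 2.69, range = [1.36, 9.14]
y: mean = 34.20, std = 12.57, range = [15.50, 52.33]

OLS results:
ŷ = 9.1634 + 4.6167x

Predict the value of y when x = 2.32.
ŷ = 19.8741

x = 2.32 lies inside the observed range [1.36, 9.14], so the fitted equation applies directly:

ŷ = 9.1634 + 4.6167 × 2.32
ŷ = 9.1634 + 10.7107
ŷ = 19.8741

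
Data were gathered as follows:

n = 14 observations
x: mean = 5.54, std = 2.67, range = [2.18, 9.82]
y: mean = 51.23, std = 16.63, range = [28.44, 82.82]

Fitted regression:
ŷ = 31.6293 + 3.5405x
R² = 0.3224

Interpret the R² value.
The model explains 32.24% of the variance in y (R² = 0.3224), leaving 67.76% unexplained; the fit is moderate.

R² = 1 − SS_res/SS_tot compares the residual scatter to the total scatter of y about its mean.

Here R² = 0.3224:
- Explained: 32.24% of the variation in y
- Unexplained (residual): 100% − 32.24% = 67.76%
- Rule of thumb (below 0.3 weak; 0.3 to below 0.7 moderate; 0.7 and above strong) → moderate

Equivalently, for simple linear regression R² = r², so |r| = √0.3224 ≈ 0.5678.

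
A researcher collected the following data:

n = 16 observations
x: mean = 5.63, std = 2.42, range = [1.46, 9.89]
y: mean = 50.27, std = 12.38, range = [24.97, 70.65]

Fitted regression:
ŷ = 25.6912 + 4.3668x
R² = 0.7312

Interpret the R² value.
The model explains 73.12% of the variance in y (R² = 0.7312), leaving 26.88% unexplained; the fit is strong.

The coefficient of determination R² is the fraction of the total variation in y that the fitted line accounts for.

Here R² = 0.7312:
- Explained: 73.12% of the variation in y
- Unexplained (residual): 100% − 73.12% = 26.88%
- Rule of thumb (below 0.3 weak; 0.3 to below 0.7 moderate; 0.7 and above strong) → strong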